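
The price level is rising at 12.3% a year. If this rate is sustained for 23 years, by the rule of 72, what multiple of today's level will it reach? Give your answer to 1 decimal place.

Doubling time ≈ 72/12.3 = 5.85 years.
23 years / 5.85 ≈ 3.93 doublings → factor 2^3.93 ≈ 15.2.

≈ 15.2 times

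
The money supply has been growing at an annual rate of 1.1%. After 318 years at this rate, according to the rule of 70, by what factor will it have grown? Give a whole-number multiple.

about 32 times

At 1.1% one doubling takes ≈ 63.64 years; 318 years is 5 of them, so ×32.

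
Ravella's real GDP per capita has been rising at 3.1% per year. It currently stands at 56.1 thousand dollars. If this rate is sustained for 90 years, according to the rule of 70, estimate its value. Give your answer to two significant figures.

≈ 890 thousand dollars

Doubling time ≈ 70/3.1 = 22.58 years.
90 years is 90/22.58 ≈ 3.99 doublings, a factor of 2^3.99 ≈ 15.89.
56.1 × 15.89 ≈ 890 thousand dollars.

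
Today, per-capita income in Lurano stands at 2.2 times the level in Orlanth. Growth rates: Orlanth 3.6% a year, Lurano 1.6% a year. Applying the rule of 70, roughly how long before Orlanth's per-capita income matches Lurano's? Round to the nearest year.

Orlanth gains on Lurano at 3.6% − 1.6% = 2 points a year.
At that relative rate the gap halves every 70/2 ≈ 35.00 years.
A 2.2 times gap takes log₂(2.2) ≈ 1.14 halvings to close: 1.14 × 35.00 ≈ 40 years.

roughly 40 years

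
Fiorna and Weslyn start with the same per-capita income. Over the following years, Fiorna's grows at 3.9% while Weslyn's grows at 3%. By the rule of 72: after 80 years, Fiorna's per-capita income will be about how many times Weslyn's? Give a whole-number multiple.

Rate gap = 3.9% − 3% = 0.9 points.
The ratio doubles every 72/0.9 ≈ 80.00 years.
80/80.00 ≈ 1.00 doublings → ratio ≈ 2^1.00 ≈ 2.

roughly 2 times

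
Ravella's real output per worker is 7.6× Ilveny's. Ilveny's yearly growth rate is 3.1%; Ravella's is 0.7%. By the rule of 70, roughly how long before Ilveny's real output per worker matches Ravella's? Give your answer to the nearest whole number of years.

85 years

What matters is the difference: 2.4 pp.
Rule of 70 on the gap: the ratio halves every 70/2.4 ≈ 29.17 years.
A 7.6× gap takes log₂(7.6) ≈ 2.93 halvings to close: 2.93 × 29.17 ≈ 85 years.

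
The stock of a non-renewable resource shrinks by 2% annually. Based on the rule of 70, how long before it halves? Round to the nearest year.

around 35 years

Halving time ≈ 70 / 2 = 35.00 → 35 years.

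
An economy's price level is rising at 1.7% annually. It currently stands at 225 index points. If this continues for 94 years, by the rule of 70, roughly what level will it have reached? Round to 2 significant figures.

It doubles every 70/1.7 ≈ 41.18 years, so 94 years is 2.28 doublings.
2^2.28 ≈ 4.86; 225 × 4.86 ≈ 1100 index points.

roughly 1100 index points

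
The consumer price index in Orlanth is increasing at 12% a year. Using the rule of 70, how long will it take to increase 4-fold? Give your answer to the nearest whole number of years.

Doubling time ≈ 70/12 = 5.83 years.
4× is 2 doublings, so 2 × 5.83 ≈ 12 years.

approximately 12 years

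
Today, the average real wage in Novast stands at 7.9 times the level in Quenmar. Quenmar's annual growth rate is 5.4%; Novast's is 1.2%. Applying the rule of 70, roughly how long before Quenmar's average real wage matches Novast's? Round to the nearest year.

roughly 50 years

The growth-rate gap is 5.4% − 1.2% = 4.2 percentage points.
So the ratio between them halves every 70/4.2 ≈ 16.67 years.
A 7.9 times gap takes log₂(7.9) ≈ 2.98 halvings to close: 2.98 × 16.67 ≈ 50 years.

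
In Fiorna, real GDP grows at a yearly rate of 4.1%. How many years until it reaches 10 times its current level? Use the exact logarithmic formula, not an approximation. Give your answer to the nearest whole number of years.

57 years

t = ln(10) / ln(1 + 0.041) = 2.3026 / 0.040182 ≈ 57.30.
≈ 57 years.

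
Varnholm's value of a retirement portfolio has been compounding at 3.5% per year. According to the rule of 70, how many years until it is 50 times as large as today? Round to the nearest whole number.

Doubling time ≈ 70/3.5 = 20.00 years.
Reaching 50× takes log₂(50) ≈ 5.64 doublings.
5.64 × 20.00 ≈ 113 years.

around 113 years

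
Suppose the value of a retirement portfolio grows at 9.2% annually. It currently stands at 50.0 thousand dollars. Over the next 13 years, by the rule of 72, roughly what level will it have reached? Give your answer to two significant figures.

approximately 160 thousand dollars

Doubling time ≈ 72/9.2 = 7.83 years.
13 years is 13/7.83 ≈ 1.66 doublings, a factor of 2^1.66 ≈ 3.16.
50.0 × 3.16 ≈ 160 thousand dollars.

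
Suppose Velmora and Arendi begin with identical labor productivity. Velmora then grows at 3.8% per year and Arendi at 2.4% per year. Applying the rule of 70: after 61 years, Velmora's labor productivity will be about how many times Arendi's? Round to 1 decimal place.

Only the 1.4-point difference matters.
70/1.4 ≈ 50.00 years per doubling of the ratio; 61 years gives 1.22 doublings, so ≈ 2.3×.

≈ 2.3 times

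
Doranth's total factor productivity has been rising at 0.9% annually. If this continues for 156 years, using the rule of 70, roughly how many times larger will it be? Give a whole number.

70/0.9 ≈ 77.78 years per doubling.
156 years fits 2 doublings: 2^2 = 4.

roughly 4 times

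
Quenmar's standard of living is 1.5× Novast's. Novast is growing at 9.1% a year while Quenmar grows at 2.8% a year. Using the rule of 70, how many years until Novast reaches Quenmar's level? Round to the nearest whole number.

What matters is the difference: 6.3 pp.
Rule of 70 on the gap: the ratio halves every 70/6.3 ≈ 11.11 years.
A 1.5× gap takes log₂(1.5) ≈ 0.58 halvings to close: 0.58 × 11.11 ≈ 6 years.

around 6 years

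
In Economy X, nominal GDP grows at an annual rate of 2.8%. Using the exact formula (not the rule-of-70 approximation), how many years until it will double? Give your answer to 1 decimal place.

t = ln(2) / ln(1 + 0.028) = 0.6931 / 0.027615 ≈ 25.10.

25.1 years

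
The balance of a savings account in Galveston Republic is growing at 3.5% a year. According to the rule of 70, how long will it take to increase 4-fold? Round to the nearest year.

At 3.5% it doubles every 70/3.5 ≈ 20.00 years.
4× is 2 doublings, so 2 × 20.00 ≈ 40 years.

approximately 40 years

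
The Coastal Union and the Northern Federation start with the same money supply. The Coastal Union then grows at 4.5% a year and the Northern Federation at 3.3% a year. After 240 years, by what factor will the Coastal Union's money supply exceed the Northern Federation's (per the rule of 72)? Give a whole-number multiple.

Only the 1.2-point difference matters.
72/1.2 ≈ 60.00 years per doubling of the ratio; 240 years gives 4.00 doublings, so ≈ 16×.

≈ 16 times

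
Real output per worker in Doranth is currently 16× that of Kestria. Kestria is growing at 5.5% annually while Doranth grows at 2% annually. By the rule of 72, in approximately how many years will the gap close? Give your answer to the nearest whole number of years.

around 82 years

The growth-rate gap is 5.5% − 2% = 3.5 percentage points.
So the ratio between them halves every 72/3.5 ≈ 20.57 years.
A 16× gap closes after 4 halvings: 4 × 20.57 ≈ 82 years.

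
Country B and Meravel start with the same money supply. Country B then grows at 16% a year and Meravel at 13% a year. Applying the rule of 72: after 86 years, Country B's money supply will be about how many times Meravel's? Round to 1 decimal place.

≈ 12.0 times

Country B pulls ahead at 3 pp per year, so the ratio doubles every 72/3 ≈ 24.00 years.
In 86 years that's 3.58 doublings: 2^3.58 ≈ 12.0.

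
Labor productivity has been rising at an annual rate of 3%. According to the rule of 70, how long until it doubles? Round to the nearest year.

Doubling time ≈ 70 / 3 = 23.33 years.

around 23 years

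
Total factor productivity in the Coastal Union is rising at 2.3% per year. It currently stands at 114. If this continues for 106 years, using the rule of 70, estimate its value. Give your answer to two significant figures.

It doubles every 70/2.3 ≈ 30.43 years, so 106 years is 3.48 doublings.
2^3.48 ≈ 11.16; 114 × 11.16 ≈ 1300.

1300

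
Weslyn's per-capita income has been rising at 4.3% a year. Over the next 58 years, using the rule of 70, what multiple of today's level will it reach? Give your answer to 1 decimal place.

approximately 11.8 times

Doubling time ≈ 70/4.3 = 16.28 years.
58 years / 16.28 ≈ 3.56 doublings → factor 2^3.56 ≈ 11.8.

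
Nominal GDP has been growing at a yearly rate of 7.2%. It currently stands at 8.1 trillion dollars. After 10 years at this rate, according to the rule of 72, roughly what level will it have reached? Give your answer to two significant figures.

It doubles every 72/7.2 ≈ 10.00 years, so 10 years is 1.00 doublings.
2^1.00 ≈ 2.00; 8.1 × 2.00 ≈ 16 trillion dollars.

roughly 16 trillion dollars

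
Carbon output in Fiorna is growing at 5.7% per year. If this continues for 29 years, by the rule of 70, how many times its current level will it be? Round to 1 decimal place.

Doubling time ≈ 70/5.7 = 12.28 years.
29 years / 12.28 ≈ 2.36 doublings → factor 2^2.36 ≈ 5.1.

roughly 5.1 times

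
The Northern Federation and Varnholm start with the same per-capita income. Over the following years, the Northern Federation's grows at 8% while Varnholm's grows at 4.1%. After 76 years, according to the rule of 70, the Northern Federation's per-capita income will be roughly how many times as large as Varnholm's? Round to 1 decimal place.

about 18.8 times

Only the 3.9-point difference matters.
70/3.9 ≈ 17.95 years per doubling of the ratio; 76 years gives 4.23 doublings, so ≈ 18.8×.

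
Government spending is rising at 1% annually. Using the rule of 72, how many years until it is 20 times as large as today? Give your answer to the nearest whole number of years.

One doubling takes 72/1 = 72.00 years.
Reaching 20× takes log₂(20) ≈ 4.32 doublings.
4.32 × 72.00 ≈ 311 years.

around 311 years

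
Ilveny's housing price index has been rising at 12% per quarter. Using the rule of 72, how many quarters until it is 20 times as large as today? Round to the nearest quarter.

about 26 quarters

Doubling time ≈ 72/12 = 6.00 quarters.
Reaching 20× takes log₂(20) ≈ 4.32 doublings.
4.32 × 6.00 ≈ 26 quarters.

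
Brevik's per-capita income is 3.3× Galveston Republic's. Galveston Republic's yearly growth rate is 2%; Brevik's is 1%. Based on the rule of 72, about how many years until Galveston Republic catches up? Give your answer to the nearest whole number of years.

about 124 years

The growth-rate gap is 2% − 1% = 1 percentage point.
So the ratio between them halves every 72/1 ≈ 72.00 years.
A 3.3× gap takes log₂(3.3) ≈ 1.72 halvings to close: 1.72 × 72.00 ≈ 124 years.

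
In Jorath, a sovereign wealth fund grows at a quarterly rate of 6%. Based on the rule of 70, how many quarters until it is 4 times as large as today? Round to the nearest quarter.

One doubling takes 70/6 = 11.67 quarters.
4× is 2 doublings, so 2 × 11.67 ≈ 23 quarters.

around 23 quarters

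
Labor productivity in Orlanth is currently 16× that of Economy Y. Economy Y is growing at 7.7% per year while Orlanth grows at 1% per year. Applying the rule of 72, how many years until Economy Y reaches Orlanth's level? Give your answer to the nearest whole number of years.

approximately 43 years

Economy Y gains on Orlanth at 7.7% − 1% = 6.7 points a year.
At that relative rate the gap halves every 72/6.7 ≈ 10.75 years.
A 16× gap closes after 4 halvings: 4 × 10.75 ≈ 43 years.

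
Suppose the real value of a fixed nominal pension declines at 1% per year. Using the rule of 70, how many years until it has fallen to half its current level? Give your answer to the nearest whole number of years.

Falling at 1%, it halves about every 70/1 = 70.00 years.

approximately 70 years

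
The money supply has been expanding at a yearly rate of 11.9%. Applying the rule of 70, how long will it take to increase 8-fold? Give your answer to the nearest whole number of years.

roughly 18 years

At 11.9% it doubles every 70/11.9 ≈ 5.88 years.
Getting to 8× needs 3 doublings: 3 × 5.88 ≈ 18 years.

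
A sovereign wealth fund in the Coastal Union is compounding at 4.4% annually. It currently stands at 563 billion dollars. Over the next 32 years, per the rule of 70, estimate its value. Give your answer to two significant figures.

≈ 2300 billion dollars

Doubling time ≈ 70/4.4 = 15.91 years.
32 years is 32/15.91 ≈ 2.01 doublings, a factor of 2^2.01 ≈ 4.03.
563 × 4.03 ≈ 2300 billion dollars.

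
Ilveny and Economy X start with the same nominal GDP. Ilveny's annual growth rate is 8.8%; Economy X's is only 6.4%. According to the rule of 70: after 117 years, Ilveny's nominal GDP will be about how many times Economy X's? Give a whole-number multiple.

≈ 16 times

Only the 2.4-point difference matters.
70/2.4 ≈ 29.17 years per doubling of the ratio; 117 years gives 4.01 doublings, so ≈ 16×.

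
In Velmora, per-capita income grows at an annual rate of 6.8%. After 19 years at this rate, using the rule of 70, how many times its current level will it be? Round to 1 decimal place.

about 3.6 times

Doubling time ≈ 70/6.8 = 10.29 years.
19 years / 10.29 ≈ 1.85 doublings → factor 2^1.85 ≈ 3.6.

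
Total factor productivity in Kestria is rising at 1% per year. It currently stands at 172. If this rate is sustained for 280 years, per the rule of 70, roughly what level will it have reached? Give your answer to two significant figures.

approximately 2800

It doubles every 70/1 ≈ 70.00 years, so 280 years is 4.00 doublings.
2^4.00 ≈ 16.00; 172 × 16.00 ≈ 2800.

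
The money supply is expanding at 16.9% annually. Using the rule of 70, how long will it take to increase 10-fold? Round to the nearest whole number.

At 16.9% it doubles every 70/16.9 ≈ 4.14 years.
10× is log₂ 10 ≈ 3.32 doublings, so ≈ 3.32 × 4.14 = 14 years.

around 14 years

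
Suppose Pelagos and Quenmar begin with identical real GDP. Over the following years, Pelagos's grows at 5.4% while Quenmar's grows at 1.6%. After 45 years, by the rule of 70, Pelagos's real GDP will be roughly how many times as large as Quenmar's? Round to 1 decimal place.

roughly 5.4 times

Only the 3.8-point difference matters.
70/3.8 ≈ 18.42 years per doubling of the ratio; 45 years gives 2.44 doublings, so ≈ 5.4×.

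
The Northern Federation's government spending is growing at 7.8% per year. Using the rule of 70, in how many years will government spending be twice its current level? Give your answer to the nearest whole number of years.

9 years

70/7.8 ≈ 8.97, so it doubles roughly every 9 years.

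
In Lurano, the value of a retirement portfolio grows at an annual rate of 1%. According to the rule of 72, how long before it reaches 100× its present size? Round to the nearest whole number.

roughly 478 years

One doubling takes 72/1 = 72.00 years.
Reaching 100× takes log₂(100) ≈ 6.64 doublings.
6.64 × 72.00 ≈ 478 years.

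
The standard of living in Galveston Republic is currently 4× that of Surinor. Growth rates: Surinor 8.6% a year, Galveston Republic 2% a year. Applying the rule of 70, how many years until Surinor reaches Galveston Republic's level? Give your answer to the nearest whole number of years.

The growth-rate gap is 8.6% − 2% = 6.6 percentage points.
So the ratio between them halves every 70/6.6 ≈ 10.61 years.
A 4× gap closes after 2 halvings: 2 × 10.61 ≈ 21 years.

≈ 21 years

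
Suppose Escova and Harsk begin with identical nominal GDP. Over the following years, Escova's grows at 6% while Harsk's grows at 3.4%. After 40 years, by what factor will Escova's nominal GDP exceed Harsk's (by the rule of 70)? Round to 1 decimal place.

≈ 2.8 times

Escova pulls ahead at 2.6 pp per year, so the ratio doubles every 70/2.6 ≈ 26.92 years.
In 40 years that's 1.49 doublings: 2^1.49 ≈ 2.8.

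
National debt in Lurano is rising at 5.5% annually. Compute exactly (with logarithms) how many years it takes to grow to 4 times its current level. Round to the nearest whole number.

26 years

t = ln(4) / ln(1 + 0.055) = 1.3863 / 0.053541 ≈ 25.89.
≈ 26 years.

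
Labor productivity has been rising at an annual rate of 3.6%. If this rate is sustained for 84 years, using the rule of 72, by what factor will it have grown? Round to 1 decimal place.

roughly 18.4 times

Doubles every ≈ 20.00 years (72/3.6).
84 years is 4.20 doublings; 2^4.20 ≈ 18.4×.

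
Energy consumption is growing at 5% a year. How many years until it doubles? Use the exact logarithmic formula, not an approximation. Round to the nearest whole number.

t = ln(2) / ln(1 + 0.05) = 0.6931 / 0.048790 ≈ 14.21.
≈ 14 years.

14 years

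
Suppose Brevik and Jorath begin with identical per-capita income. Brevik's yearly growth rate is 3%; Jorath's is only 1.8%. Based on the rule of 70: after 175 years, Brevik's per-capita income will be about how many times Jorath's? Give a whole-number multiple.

Only the 1.2-point difference matters.
70/1.2 ≈ 58.33 years per doubling of the ratio; 175 years gives 3.00 doublings, so ≈ 8×.

roughly 8 times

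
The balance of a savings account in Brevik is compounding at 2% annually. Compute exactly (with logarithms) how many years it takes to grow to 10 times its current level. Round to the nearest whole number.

t = ln(10) / ln(1 + 0.02) = 2.3026 / 0.019803 ≈ 116.28.
≈ 116 years.

116 years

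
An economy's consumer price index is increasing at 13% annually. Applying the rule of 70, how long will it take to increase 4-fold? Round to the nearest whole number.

11 years

One doubling takes 70/13 = 5.38 years.
4 = 2^2, so 2 doublings → 11 years.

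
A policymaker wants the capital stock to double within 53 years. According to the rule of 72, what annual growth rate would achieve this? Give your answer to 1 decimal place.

72 / 53 ≈ 1.36, so about 1.4% annually.

around 1.4%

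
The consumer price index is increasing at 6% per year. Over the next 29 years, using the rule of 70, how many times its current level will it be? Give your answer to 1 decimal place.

≈ 5.6 times

Doubling time ≈ 70/6 = 11.67 years.
29 years / 11.67 ≈ 2.49 doublings → factor 2^2.49 ≈ 5.6.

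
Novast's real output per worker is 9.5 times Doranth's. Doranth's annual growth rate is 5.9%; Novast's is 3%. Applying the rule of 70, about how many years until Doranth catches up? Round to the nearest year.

roughly 78 years

What matters is the difference: 2.9 pp.
Rule of 70 on the gap: the ratio halves every 70/2.9 ≈ 24.14 years.
A 9.5 times gap takes log₂(9.5) ≈ 3.25 halvings to close: 3.25 × 24.14 ≈ 78 years.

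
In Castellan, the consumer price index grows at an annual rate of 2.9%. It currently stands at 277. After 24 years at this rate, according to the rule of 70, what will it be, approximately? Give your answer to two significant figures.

≈ 550

Doubling time ≈ 70/2.9 = 24.14 years.
24 years is 24/24.14 ≈ 0.99 doublings, a factor of 2^0.99 ≈ 1.99.
277 × 1.99 ≈ 550.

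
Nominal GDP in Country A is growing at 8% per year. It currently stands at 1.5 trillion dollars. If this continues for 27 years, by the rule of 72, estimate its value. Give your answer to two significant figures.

Doubling time ≈ 72/8 = 9.00 years.
27 years is 27/9.00 ≈ 3.00 doublings, a factor of 2^3.00 ≈ 8.00.
1.5 × 8.00 ≈ 12 trillion dollars.

around 12 trillion dollars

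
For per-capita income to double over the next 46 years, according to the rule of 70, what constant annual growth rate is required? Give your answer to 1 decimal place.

70 / 46 ≈ 1.52, so about 1.5% a year.

around 1.5% a year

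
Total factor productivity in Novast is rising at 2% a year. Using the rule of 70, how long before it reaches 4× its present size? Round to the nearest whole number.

about 70 years

One doubling takes 70/2 = 35.00 years.
Getting to 4× needs 2 doublings: 2 × 35.00 ≈ 70 years.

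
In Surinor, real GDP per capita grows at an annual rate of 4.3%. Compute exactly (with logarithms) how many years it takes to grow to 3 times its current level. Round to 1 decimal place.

t = ln(3) / ln(1 + 0.043) = 1.0986 / 0.042101 ≈ 26.09.

26.1 years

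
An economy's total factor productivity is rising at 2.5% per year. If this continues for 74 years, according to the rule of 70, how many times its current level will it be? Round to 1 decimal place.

Doubles every ≈ 28.00 years (70/2.5).
74 years is 2.64 doublings; 2^2.64 ≈ 6.2×.

approximately 6.2 times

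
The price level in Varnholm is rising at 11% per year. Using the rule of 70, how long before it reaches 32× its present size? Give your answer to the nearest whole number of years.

32 years

Doubling time ≈ 70/11 = 6.36 years.
32× is 5 doublings, so 5 × 6.36 ≈ 32 years.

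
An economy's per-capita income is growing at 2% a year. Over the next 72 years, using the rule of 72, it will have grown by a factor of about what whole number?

At 2% one doubling takes ≈ 36.00 years; 72 years is 2 of them, so ×4.

4 times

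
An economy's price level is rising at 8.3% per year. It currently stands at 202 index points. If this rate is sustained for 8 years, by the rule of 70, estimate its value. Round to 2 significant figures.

It doubles every 70/8.3 ≈ 8.43 years, so 8 years is 0.95 doublings.
2^0.95 ≈ 1.93; 202 × 1.93 ≈ 390 index points.

approximately 390 index points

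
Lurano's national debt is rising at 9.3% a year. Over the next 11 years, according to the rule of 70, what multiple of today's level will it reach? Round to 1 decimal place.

Doubles every ≈ 7.53 years (70/9.3).
11 years is 1.46 doublings; 2^1.46 ≈ 2.8×.

approximately 2.8 times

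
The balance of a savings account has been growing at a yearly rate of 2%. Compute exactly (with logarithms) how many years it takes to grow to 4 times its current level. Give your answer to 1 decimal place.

t = ln(4) / ln(1 + 0.02) = 1.3863 / 0.019803 ≈ 70.00.

70.0 years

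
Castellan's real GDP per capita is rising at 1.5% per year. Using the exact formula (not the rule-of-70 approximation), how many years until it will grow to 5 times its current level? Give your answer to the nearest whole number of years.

108 years

t = ln(5) / ln(1 + 0.015) = 1.6094 / 0.014889 ≈ 108.09.
≈ 108 years.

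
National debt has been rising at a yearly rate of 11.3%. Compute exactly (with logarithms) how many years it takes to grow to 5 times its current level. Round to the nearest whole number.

t = ln(5) / ln(1 + 0.113) = 1.6094 / 0.107059 ≈ 15.03.
≈ 15 years.

15 years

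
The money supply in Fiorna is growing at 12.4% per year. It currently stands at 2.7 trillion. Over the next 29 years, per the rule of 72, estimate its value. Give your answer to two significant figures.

≈ 86 trillion

It doubles every 72/12.4 ≈ 5.81 years, so 29 years is 4.99 doublings.
2^4.99 ≈ 31.78; 2.7 × 31.78 ≈ 86 trillion.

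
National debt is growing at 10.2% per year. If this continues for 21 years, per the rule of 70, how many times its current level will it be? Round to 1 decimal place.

Doubling time ≈ 70/10.2 = 6.86 years.
21 years / 6.86 ≈ 3.06 doublings → factor 2^3.06 ≈ 8.3.

≈ 8.3 times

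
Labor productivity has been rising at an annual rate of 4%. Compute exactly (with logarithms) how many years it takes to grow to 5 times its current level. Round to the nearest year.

t = ln(5) / ln(1 + 0.04) = 1.6094 / 0.039221 ≈ 41.03.
≈ 41 years.

41 years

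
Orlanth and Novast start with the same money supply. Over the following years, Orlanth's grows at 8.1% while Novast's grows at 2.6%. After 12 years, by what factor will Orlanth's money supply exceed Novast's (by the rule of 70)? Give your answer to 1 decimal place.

Orlanth pulls ahead at 5.5 pp per year, so the ratio doubles every 70/5.5 ≈ 12.73 years.
In 12 years that's 0.94 doublings: 2^0.94 ≈ 1.9.

≈ 1.9 times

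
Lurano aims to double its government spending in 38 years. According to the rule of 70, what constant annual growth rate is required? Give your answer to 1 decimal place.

70 / 38 ≈ 1.84, so about 1.8% a year.

approximately 1.8%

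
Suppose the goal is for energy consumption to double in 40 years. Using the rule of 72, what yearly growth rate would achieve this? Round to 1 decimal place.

72 / 40 ≈ 1.80, so about 1.8% per year.

around 1.8%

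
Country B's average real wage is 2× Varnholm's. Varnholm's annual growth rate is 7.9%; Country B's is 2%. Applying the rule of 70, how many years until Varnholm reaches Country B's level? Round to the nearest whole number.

12 years

Varnholm gains on Country B at 7.9% − 2% = 5.9 points a year.
At that relative rate the gap halves every 70/5.9 ≈ 11.86 years.
A 2× gap closes after 1 halving: 1 × 11.86 ≈ 12 years.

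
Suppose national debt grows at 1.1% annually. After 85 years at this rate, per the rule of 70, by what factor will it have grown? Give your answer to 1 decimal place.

Doubles every ≈ 63.64 years (70/1.1).
85 years is 1.34 doublings; 2^1.34 ≈ 2.5×.

about 2.5 times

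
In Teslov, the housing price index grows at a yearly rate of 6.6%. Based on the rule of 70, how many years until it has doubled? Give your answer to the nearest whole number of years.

≈ 11 years

70/6.6 ≈ 10.61, so it doubles roughly every 11 years.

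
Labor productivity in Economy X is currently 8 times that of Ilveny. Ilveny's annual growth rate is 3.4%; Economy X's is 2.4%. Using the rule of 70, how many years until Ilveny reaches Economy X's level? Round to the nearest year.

≈ 210 years

Ilveny gains on Economy X at 3.4% − 2.4% = 1 point a year.
At that relative rate the gap halves every 70/1 ≈ 70.00 years.
An 8 times gap closes after 3 halvings: 3 × 70.00 ≈ 210 years.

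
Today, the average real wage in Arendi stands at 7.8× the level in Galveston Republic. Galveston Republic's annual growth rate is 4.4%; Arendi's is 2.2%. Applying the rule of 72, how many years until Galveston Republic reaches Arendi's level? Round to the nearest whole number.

What matters is the difference: 2.2 pp.
Rule of 72 on the gap: the ratio halves every 72/2.2 ≈ 32.73 years.
A 7.8× gap takes log₂(7.8) ≈ 2.96 halvings to close: 2.96 × 32.73 ≈ 97 years.

≈ 97 years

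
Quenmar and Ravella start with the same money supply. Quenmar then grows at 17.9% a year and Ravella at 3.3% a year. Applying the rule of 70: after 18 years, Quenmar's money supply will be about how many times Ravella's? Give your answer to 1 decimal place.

roughly 13.5 times

Quenmar pulls ahead at 14.6 pp per year, so the ratio doubles every 70/14.6 ≈ 4.79 years.
In 18 years that's 3.76 doublings: 2^3.76 ≈ 13.5.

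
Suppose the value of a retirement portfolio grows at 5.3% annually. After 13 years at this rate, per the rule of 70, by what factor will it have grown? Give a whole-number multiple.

approximately 2 times

70/5.3 ≈ 13.21 years per doubling.
13 years fits 1 doubling: 2^1 = 2.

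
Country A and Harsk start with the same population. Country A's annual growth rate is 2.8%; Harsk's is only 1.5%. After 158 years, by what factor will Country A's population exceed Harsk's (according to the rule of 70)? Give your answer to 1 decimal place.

roughly 7.6 times

Only the 1.3-point difference matters.
70/1.3 ≈ 53.85 years per doubling of the ratio; 158 years gives 2.93 doublings, so ≈ 7.6×.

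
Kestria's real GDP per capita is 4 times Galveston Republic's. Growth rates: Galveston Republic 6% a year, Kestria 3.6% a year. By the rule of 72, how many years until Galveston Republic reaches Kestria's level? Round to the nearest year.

around 60 years

The growth-rate gap is 6% − 3.6% = 2.4 percentage points.
So the ratio between them halves every 72/2.4 ≈ 30.00 years.
A 4 times gap closes after 2 halvings: 2 × 30.00 ≈ 60 years.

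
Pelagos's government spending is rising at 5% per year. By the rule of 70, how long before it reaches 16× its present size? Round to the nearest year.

56 years

At 5% it doubles every 70/5 ≈ 14.00 years.
16× is 4 doublings, so 4 × 14.00 ≈ 56 years.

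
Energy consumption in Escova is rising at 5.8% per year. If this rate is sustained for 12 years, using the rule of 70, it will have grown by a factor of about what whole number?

around 2 times

Doubling time ≈ 70/5.8 = 12.07 years.
12/12.07 ≈ 1 doubling, so about 2^1 = 2×.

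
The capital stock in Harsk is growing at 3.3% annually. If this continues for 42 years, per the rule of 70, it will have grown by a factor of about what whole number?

approximately 4 times

Doubling time ≈ 70/3.3 = 21.21 years.
42/21.21 ≈ 2 doublings, so about 2^2 = 4×.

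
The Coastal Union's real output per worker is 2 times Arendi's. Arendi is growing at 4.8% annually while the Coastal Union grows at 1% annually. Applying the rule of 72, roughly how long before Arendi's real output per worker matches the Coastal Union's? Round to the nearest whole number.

What matters is the difference: 3.8 pp.
Rule of 72 on the gap: the ratio halves every 72/3.8 ≈ 18.95 years.
A 2 times gap closes after 1 halving: 1 × 18.95 ≈ 19 years.

around 19 years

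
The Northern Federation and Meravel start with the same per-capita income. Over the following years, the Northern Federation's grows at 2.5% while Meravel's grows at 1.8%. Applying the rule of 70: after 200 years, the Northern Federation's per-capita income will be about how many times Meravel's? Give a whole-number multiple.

4 times

Rate gap = 2.5% − 1.8% = 0.7 points.
The ratio doubles every 70/0.7 ≈ 100.00 years.
200/100.00 ≈ 2.00 doublings → ratio ≈ 2^2.00 ≈ 4.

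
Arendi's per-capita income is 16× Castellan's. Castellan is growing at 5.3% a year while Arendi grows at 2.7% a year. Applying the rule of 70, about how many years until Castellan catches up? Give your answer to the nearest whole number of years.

Castellan gains on Arendi at 5.3% − 2.7% = 2.6 points a year.
At that relative rate the gap halves every 70/2.6 ≈ 26.92 years.
A 16× gap closes after 4 halvings: 4 × 26.92 ≈ 108 years.

around 108 years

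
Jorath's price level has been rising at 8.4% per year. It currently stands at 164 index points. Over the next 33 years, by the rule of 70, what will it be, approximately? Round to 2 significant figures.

Doubling time ≈ 70/8.4 = 8.33 years.
33 years is 33/8.33 ≈ 3.96 doublings, a factor of 2^3.96 ≈ 15.56.
164 × 15.56 ≈ 2600 index points.

≈ 2600 index points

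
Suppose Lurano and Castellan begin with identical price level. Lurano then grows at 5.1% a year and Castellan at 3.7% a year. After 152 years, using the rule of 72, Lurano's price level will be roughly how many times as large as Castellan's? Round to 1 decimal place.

7.8 times

Lurano pulls ahead at 1.4 pp per year, so the ratio doubles every 72/1.4 ≈ 51.43 years.
In 152 years that's 2.96 doublings: 2^2.96 ≈ 7.8.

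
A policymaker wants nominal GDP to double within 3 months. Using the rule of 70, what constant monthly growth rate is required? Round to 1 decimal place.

≈ 23.3%

70 / 3 ≈ 23.33, so about 23.3% per month.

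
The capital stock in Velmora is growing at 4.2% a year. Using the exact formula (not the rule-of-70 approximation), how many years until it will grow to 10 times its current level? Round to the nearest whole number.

56 years

t = ln(10) / ln(1 + 0.042) = 2.3026 / 0.041142 ≈ 55.97.
≈ 56 years.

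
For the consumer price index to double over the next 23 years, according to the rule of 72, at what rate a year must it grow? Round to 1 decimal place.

72 / 23 ≈ 3.13, so about 3.1% a year.

3.1%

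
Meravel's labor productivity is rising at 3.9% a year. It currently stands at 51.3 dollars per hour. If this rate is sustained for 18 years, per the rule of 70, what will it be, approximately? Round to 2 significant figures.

100 dollars per hour

Doubling time ≈ 70/3.9 = 17.95 years.
18 years is 18/17.95 ≈ 1.00 doublings, a factor of 2^1.00 ≈ 2.00.
51.3 × 2.00 ≈ 100 dollars per hour.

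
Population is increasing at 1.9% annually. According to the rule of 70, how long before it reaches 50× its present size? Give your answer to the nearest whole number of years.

roughly 208 years

Doubling time ≈ 70/1.9 = 36.84 years.
50× is log₂ 50 ≈ 5.64 doublings, so ≈ 5.64 × 36.84 = 208 years.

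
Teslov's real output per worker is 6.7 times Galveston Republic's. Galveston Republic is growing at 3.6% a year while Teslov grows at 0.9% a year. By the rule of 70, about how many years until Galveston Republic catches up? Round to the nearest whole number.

about 71 years

What matters is the difference: 2.7 pp.
Rule of 70 on the gap: the ratio halves every 70/2.7 ≈ 25.93 years.
A 6.7 times gap takes log₂(6.7) ≈ 2.74 halvings to close: 2.74 × 25.93 ≈ 71 years.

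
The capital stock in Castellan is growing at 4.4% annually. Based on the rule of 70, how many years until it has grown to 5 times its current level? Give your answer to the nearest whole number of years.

around 37 years

Doubling time ≈ 70/4.4 = 15.91 years.
Reaching 5× takes log₂(5) ≈ 2.32 doublings.
2.32 × 15.91 ≈ 37 years.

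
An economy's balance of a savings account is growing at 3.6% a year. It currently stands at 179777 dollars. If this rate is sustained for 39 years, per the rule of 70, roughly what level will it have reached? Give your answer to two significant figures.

≈ 720000 dollars

It doubles every 70/3.6 ≈ 19.44 years, so 39 years is 2.01 doublings.
2^2.01 ≈ 4.03; 179777 × 4.03 ≈ 720000 dollars.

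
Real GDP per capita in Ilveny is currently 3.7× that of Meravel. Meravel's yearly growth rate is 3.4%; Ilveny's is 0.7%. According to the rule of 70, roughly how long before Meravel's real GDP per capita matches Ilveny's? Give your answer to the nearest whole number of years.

around 49 years

The growth-rate gap is 3.4% − 0.7% = 2.7 percentage points.
So the ratio between them halves every 70/2.7 ≈ 25.93 years.
A 3.7× gap takes log₂(3.7) ≈ 1.89 halvings to close: 1.89 × 25.93 ≈ 49 years.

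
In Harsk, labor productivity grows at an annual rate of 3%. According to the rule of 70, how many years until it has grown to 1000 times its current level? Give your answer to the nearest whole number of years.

approximately 233 years

One doubling takes 70/3 = 23.33 years.
Reaching 1000× takes log₂(1000) ≈ 9.97 doublings.
9.97 × 23.33 ≈ 233 years.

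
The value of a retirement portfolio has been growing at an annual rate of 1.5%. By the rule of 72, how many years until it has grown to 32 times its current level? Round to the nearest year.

Doubling time ≈ 72/1.5 = 48.00 years.
32× is 5 doublings, so 5 × 48.00 ≈ 240 years.

around 240 years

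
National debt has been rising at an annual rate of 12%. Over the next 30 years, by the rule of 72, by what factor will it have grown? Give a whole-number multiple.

72/12 ≈ 6.00 years per doubling.
30 years fits 5 doublings: 2^5 = 32.

32 times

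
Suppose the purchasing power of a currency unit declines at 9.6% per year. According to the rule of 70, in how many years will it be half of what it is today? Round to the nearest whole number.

about 7 years

Falling at 9.6%, it halves about every 70/9.6 = 7.29 years.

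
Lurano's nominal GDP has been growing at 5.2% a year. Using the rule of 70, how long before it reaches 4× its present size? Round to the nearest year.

Doubling time ≈ 70/5.2 = 13.46 years.
Getting to 4× needs 2 doublings: 2 × 13.46 ≈ 27 years.

roughly 27 years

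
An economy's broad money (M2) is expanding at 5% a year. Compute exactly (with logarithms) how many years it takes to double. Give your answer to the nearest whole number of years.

14 years

t = ln(2) / ln(1 + 0.05) = 0.6931 / 0.048790 ≈ 14.21.
≈ 14 years.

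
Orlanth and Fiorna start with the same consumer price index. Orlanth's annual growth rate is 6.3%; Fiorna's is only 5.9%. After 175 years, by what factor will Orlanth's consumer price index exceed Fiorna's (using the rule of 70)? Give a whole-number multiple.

Rate gap = 6.3% − 5.9% = 0.4 points.
The ratio doubles every 70/0.4 ≈ 175.00 years.
175/175.00 ≈ 1.00 doublings → ratio ≈ 2^1.00 ≈ 2.

≈ 2 times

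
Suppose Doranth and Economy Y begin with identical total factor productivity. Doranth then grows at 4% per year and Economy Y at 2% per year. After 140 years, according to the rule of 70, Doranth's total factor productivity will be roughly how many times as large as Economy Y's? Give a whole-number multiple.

around 16 times

Rate gap = 4% − 2% = 2 points.
The ratio doubles every 70/2 ≈ 35.00 years.
140/35.00 ≈ 4.00 doublings → ratio ≈ 2^4.00 ≈ 16.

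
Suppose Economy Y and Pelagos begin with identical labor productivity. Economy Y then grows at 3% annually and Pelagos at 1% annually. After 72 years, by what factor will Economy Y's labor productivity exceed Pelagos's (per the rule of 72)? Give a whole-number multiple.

4 times

Only the 2-point difference matters.
72/2 ≈ 36.00 years per doubling of the ratio; 72 years gives 2.00 doublings, so ≈ 4×.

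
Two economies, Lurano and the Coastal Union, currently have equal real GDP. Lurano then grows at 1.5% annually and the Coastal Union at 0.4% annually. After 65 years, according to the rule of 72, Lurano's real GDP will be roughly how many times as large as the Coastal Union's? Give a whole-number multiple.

2 times

Lurano pulls ahead at 1.1 pp per year, so the ratio doubles every 72/1.1 ≈ 65.45 years.
In 65 years that's 0.99 doublings: 2^0.99 ≈ 2.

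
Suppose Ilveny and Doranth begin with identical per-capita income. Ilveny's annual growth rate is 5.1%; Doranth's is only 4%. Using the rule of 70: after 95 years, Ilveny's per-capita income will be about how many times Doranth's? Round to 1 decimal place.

≈ 2.8 times

Ilveny pulls ahead at 1.1 pp per year, so the ratio doubles every 70/1.1 ≈ 63.64 years.
In 95 years that's 1.49 doublings: 2^1.49 ≈ 2.8.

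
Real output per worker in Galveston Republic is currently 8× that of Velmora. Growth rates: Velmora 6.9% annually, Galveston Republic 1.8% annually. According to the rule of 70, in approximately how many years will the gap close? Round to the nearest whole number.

Velmora gains on Galveston Republic at 6.9% − 1.8% = 5.1 points a year.
At that relative rate the gap halves every 70/5.1 ≈ 13.73 years.
An 8× gap closes after 3 halvings: 3 × 13.73 ≈ 41 years.

≈ 41 years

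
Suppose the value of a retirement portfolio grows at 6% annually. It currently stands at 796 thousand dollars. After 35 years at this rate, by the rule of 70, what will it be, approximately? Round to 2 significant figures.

around 6400 thousand dollars

It doubles every 70/6 ≈ 11.67 years, so 35 years is 3.00 doublings.
2^3.00 ≈ 8.00; 796 × 8.00 ≈ 6400 thousand dollars.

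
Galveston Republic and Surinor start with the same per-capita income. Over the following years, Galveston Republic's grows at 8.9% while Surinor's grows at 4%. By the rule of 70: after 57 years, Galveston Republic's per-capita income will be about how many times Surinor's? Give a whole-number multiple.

approximately 16 times

Only the 4.9-point difference matters.
70/4.9 ≈ 14.29 years per doubling of the ratio; 57 years gives 3.99 doublings, so ≈ 16×.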